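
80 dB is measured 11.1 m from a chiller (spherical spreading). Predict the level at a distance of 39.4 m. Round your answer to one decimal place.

Spherical spreading from a point source gives a 20·log₁₀(r₂/r₁) drop.
L₂ = 80 − 20·log₁₀(39.4/11.1) = 80 − 11.003 = 69.00 dB.

69.0 dB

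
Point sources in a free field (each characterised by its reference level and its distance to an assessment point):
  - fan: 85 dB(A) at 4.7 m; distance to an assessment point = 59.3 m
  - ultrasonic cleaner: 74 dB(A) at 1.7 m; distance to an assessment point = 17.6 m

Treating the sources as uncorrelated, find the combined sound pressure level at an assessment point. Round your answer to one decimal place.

Propagate each source to the receiver with L = L_ref − 20·log₁₀(r/r_ref), then add intensities.
fan: 85 − 20·log₁₀(59.3/4.7) = 85 − 22.02 = 62.98 dB(A).
ultrasonic cleaner: 74 − 20·log₁₀(17.6/1.7) = 74 − 20.30 = 53.70 dB(A).
Σ 10^(L/10) = 2.221e+06 → L_total = 10·log₁₀(2.221e+06) = 63.47 dB(A).

63.5 dB(A)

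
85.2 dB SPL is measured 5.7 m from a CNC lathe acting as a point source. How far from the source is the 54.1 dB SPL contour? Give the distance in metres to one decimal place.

204.6 m

For a point source L₁ − L₂ = 20·log₁₀(r₂/r₁), so r₂ = r₁·10^((L₁−L₂)/20).
r₂ = 5.7·10^((85.2−54.1)/20) = 5.7·10^(31.1/20) = 204.59 m.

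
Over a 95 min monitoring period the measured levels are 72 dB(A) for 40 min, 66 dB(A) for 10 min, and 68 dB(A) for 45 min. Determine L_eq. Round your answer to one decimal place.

The energy average is taken in the linear domain: L_eq = 10·log₁₀[(Σ tᵢ·10^(Lᵢ/10))/T], T = 95 min.
Σ tᵢ·10^(Lᵢ/10) = 40·10^(72/10) + 10·10^(66/10) + 45·10^(68/10) = 9.577e+08.
L_eq = 10·log₁₀(9.577e+08/95) = 70.04 dB(A).

70.0 dB(A)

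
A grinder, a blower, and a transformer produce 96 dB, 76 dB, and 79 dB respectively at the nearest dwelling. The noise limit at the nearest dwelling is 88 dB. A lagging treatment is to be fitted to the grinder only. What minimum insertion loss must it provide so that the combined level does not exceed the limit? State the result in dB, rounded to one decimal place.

8.9 dB

Fixed contribution from the other sources: Σ 10^(L/10) = 10^(76/10) + 10^(79/10) = 1.192e+08 (80.76 dB).
To meet 88 dB overall, the treated grinder may contribute at most 10^(88/10) − 1.192e+08 = 5.117e+08, i.e. 87.09 dB.
So the grinder must be reduced from 96 to 87.09 dB: IL = 8.91 dB.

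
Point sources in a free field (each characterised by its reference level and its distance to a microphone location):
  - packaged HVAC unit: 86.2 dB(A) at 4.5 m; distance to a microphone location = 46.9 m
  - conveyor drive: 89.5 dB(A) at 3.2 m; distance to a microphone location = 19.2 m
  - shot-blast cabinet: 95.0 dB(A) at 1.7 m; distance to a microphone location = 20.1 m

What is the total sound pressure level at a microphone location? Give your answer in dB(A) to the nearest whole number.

77 dB(A)

First find each source's level at the receiver (point-source: −20·log₁₀(r/r_ref)), then combine on an intensity basis.
packaged HVAC unit: 86.2 − 20·log₁₀(46.9/4.5) = 86.2 − 20.36 = 65.84 dB(A).
conveyor drive: 89.5 − 20·log₁₀(19.2/3.2) = 89.5 − 15.56 = 73.94 dB(A).
shot-blast cabinet: 95.0 − 20·log₁₀(20.1/1.7) = 95.0 − 21.45 = 73.55 dB(A).
Σ 10^(L/10) = 5.122e+07 → L_total = 10·log₁₀(5.122e+07) = 77.09 dB(A).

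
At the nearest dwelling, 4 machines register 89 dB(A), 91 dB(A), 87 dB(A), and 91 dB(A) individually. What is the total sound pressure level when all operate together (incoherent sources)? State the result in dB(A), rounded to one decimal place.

95.8 dB(A)

Incoherent sources combine by intensity addition: L_total = 10·log₁₀(Σ 10^(L_i/10)).
Σ 10^(L/10) = 10^(89/10) + 10^(91/10) + 10^(87/10) + 10^(91/10) = 3.813e+09.
L_total = 10·log₁₀(3.813e+09) = 95.81 dB(A).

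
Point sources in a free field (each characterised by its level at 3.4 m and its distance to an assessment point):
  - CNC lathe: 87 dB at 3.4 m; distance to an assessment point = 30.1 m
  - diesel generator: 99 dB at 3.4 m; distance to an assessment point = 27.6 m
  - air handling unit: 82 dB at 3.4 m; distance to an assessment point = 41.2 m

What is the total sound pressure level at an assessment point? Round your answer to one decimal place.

First find each source's level at the receiver (point-source: −20·log₁₀(r/r_ref)), then combine on an intensity basis.
CNC lathe: 87 − 20·log₁₀(30.1/3.4) = 87 − 18.94 = 68.06 dB.
diesel generator: 99 − 20·log₁₀(27.6/3.4) = 99 − 18.19 = 80.81 dB.
air handling unit: 82 − 20·log₁₀(41.2/3.4) = 82 − 21.67 = 60.33 dB.
Σ 10^(L/10) = 1.280e+08 → L_total = 10·log₁₀(1.280e+08) = 81.07 dB.

81.1 dB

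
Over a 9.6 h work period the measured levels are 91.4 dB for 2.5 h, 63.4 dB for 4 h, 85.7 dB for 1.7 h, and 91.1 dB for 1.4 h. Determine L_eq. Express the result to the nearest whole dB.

Weight each interval's intensity by its duration and average over T = 9.6 h:
Σ tᵢ·10^(Lᵢ/10) = 2.5·10^(91.4/10) + 4·10^(63.4/10) + 1.7·10^(85.7/10) + 1.4·10^(91.1/10) = 5.895e+09.
L_eq = 10·log₁₀(5.895e+09/9.6) = 87.88 dB.

88 dB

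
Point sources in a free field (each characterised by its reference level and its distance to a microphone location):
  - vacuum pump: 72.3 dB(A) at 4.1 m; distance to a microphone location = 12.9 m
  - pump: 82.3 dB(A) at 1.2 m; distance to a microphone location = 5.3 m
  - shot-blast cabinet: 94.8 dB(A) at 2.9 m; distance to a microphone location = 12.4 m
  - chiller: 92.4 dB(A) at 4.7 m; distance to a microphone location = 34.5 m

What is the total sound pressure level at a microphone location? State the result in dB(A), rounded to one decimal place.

83.2 dB(A)

Apply inverse-square spreading to bring every level to the receiver, then sum 10^(L/10).
vacuum pump: 72.3 − 20·log₁₀(12.9/4.1) = 72.3 − 9.96 = 62.34 dB(A).
pump: 82.3 − 20·log₁₀(5.3/1.2) = 82.3 − 12.90 = 69.40 dB(A).
shot-blast cabinet: 94.8 − 20·log₁₀(12.4/2.9) = 94.8 − 12.62 = 82.18 dB(A).
chiller: 92.4 − 20·log₁₀(34.5/4.7) = 92.4 − 17.31 = 75.09 dB(A).
Σ 10^(L/10) = 2.079e+08 → L_total = 10·log₁₀(2.079e+08) = 83.18 dB(A).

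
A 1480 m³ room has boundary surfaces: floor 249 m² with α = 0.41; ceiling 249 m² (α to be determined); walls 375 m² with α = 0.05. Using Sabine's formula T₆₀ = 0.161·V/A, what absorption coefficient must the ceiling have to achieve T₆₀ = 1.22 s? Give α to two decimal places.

0.30

From T₆₀ = 0.161·V/A, the target T₆₀ = 1.22 s needs A = 0.161·1480/1.22 = 195.31 m².
Absorption from the other surfaces = 249·0.41 + 375·0.05 = 120.84 m², so the ceiling must supply 74.47 m² over 249 m².
α = 74.47/249 = 0.299.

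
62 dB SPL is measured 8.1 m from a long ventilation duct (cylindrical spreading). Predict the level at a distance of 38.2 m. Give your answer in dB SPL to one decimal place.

55.3 dB SPL

For a line source, L₂ = L₁ − 10·log₁₀(r₂/r₁).
L₂ = 62 − 10·log₁₀(38.2/8.1) = 62 − 6.736 = 55.26 dB SPL.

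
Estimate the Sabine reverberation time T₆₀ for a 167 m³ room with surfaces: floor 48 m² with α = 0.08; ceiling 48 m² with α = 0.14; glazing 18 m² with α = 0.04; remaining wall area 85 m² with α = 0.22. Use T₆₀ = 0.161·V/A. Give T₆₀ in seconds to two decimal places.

Summing Sᵢαᵢ: 48·0.08 + 48·0.14 + 18·0.04 + 85·0.22 = 29.98 m².
T₆₀ = 0.161 × 167 / 29.98 = 0.897 s.

0.90 s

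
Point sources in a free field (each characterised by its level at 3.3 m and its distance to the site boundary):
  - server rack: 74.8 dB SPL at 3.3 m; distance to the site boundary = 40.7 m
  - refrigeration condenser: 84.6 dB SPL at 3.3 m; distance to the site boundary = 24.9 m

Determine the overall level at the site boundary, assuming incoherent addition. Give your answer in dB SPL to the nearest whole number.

Propagate each source to the receiver with L = L_ref − 20·log₁₀(r/r_ref), then add intensities.
server rack: 74.8 − 20·log₁₀(40.7/3.3) = 74.8 − 21.82 = 52.98 dB SPL.
refrigeration condenser: 84.6 − 20·log₁₀(24.9/3.3) = 84.6 − 17.55 = 67.05 dB SPL.
Σ 10^(L/10) = 5.264e+06 → L_total = 10·log₁₀(5.264e+06) = 67.21 dB SPL.

67 dB SPL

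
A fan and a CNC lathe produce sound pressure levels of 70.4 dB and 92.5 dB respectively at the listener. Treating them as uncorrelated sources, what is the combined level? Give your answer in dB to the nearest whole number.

93 dB

Incoherent sources combine by intensity addition: L_total = 10·log₁₀(Σ 10^(L_i/10)).
Σ 10^(L/10) = 10^(70.4/10) + 10^(92.5/10) = 1.789e+09.
L_total = 10·log₁₀(1.789e+09) = 92.53 dB.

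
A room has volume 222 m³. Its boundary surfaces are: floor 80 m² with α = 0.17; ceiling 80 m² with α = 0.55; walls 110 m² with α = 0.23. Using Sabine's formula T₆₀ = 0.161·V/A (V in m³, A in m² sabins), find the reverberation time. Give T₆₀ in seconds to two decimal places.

0.43 s

Total absorption A = 80·0.17 + 80·0.55 + 110·0.23 = 82.90 m² sabins.
T₆₀ = 0.161·V/A = 0.161·222/82.90 = 0.431 s.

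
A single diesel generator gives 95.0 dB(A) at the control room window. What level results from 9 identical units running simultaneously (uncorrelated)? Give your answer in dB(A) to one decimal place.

104.5 dB(A)

L_total = L₁ + 10·log₁₀ N for N identical incoherent sources.
L_total = 95.0 + 10·log₁₀(9) = 95.0 + 9.542 = 104.54 dB(A).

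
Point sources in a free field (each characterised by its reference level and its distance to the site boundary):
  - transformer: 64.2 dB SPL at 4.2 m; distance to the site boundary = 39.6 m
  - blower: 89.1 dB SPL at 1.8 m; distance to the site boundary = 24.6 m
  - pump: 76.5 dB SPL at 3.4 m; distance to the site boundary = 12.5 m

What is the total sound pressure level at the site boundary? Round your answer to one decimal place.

68.9 dB SPL

Apply inverse-square spreading to bring every level to the receiver, then sum 10^(L/10).
transformer: 64.2 − 20·log₁₀(39.6/4.2) = 64.2 − 19.49 = 44.71 dB SPL.
blower: 89.1 − 20·log₁₀(24.6/1.8) = 89.1 − 22.71 = 66.39 dB SPL.
pump: 76.5 − 20·log₁₀(12.5/3.4) = 76.5 − 11.31 = 65.19 dB SPL.
Σ 10^(L/10) = 7.686e+06 → L_total = 10·log₁₀(7.686e+06) = 68.86 dB SPL.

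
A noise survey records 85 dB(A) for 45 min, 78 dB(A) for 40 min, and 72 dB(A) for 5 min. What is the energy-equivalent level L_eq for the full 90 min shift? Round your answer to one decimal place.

82.7 dB(A)

The energy average is taken in the linear domain: L_eq = 10·log₁₀[(Σ tᵢ·10^(Lᵢ/10))/T], T = 90 min.
Σ tᵢ·10^(Lᵢ/10) = 45·10^(85/10) + 40·10^(78/10) + 5·10^(72/10) = 1.683e+10.
L_eq = 10·log₁₀(1.683e+10/90) = 82.72 dB(A).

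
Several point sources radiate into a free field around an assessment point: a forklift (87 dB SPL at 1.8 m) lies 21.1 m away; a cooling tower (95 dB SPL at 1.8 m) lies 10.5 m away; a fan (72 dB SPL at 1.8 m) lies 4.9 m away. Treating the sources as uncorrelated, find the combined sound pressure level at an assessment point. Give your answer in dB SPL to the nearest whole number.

Propagate each source to the receiver with L = L_ref − 20·log₁₀(r/r_ref), then add intensities.
forklift: 87 − 20·log₁₀(21.1/1.8) = 87 − 21.38 = 65.62 dB SPL.
cooling tower: 95 − 20·log₁₀(10.5/1.8) = 95 − 15.32 = 79.68 dB SPL.
fan: 72 − 20·log₁₀(4.9/1.8) = 72 − 8.70 = 63.30 dB SPL.
Σ 10^(L/10) = 9.872e+07 → L_total = 10·log₁₀(9.872e+07) = 79.94 dB SPL.

80 dB SPL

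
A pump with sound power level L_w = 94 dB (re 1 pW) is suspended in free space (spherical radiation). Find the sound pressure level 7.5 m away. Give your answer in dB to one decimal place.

The power spreads over a sphere of area 4π·r², so L_p = L_w − 10·log₁₀(4π·r²).
4π·r² = 706.9 m², 10·log₁₀ of that is 28.493 dB.
L_p = 94 − 28.493 = 65.51 dB.

65.5 dB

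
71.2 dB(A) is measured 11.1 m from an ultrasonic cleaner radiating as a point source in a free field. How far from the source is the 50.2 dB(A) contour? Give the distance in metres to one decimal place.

124.5 m

For a point source L₁ − L₂ = 20·log₁₀(r₂/r₁), so r₂ = r₁·10^((L₁−L₂)/20).
r₂ = 11.1·10^((71.2−50.2)/20) = 11.1·10^(21.0/20) = 124.54 m.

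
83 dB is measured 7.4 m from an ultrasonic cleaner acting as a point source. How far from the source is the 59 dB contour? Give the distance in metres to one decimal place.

The 24.0 dB drop corresponds to a distance ratio of 10^(24.0/20) for a point source.
r₂ = 7.4·10^((83−59)/20) = 7.4·10^(24.0/20) = 117.28 m.

117.3 m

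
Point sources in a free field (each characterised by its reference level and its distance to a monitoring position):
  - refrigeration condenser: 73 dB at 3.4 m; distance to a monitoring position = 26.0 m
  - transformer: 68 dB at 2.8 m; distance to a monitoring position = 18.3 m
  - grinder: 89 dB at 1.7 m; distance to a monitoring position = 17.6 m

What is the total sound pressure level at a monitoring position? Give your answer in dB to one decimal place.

69.0 dB

Apply inverse-square spreading to bring every level to the receiver, then sum 10^(L/10).
refrigeration condenser: 73 − 20·log₁₀(26.0/3.4) = 73 − 17.67 = 55.33 dB.
transformer: 68 − 20·log₁₀(18.3/2.8) = 68 − 16.31 = 51.69 dB.
grinder: 89 − 20·log₁₀(17.6/1.7) = 89 − 20.30 = 68.70 dB.
Σ 10^(L/10) = 7.900e+06 → L_total = 10·log₁₀(7.900e+06) = 68.98 dB.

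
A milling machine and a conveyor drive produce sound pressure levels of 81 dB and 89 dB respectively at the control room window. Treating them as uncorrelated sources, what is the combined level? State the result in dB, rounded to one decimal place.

89.6 dB

Incoherent sources combine by intensity addition: L_total = 10·log₁₀(Σ 10^(L_i/10)).
Σ 10^(L/10) = 10^(81/10) + 10^(89/10) = 9.202e+08.
L_total = 10·log₁₀(9.202e+08) = 89.64 dB.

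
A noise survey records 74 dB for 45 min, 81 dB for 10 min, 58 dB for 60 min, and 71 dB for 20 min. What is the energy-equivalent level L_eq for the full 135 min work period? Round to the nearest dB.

73 dB

L_eq = 10·log₁₀[(1/T)·Σ tᵢ·10^(Lᵢ/10)] with T = 135 min.
Σ tᵢ·10^(Lᵢ/10) = 45·10^(74/10) + 10·10^(81/10) + 60·10^(58/10) + 20·10^(71/10) = 2.679e+09.
L_eq = 10·log₁₀(2.679e+09/135) = 72.98 dB.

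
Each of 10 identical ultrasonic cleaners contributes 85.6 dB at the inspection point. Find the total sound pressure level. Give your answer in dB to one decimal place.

95.6 dB

L_total = L₁ + 10·log₁₀ N for N identical incoherent sources.
L_total = 85.6 + 10·log₁₀(10) = 85.6 + 10.000 = 95.60 dB.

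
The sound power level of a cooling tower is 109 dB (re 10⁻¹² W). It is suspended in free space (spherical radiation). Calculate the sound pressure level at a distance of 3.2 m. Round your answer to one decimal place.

87.9 dB

L_p = L_w − 10·log₁₀(4π·r²) with r = 3.2 m.
4π·r² = 128.7 m², 10·log₁₀ of that is 21.095 dB.
L_p = 109 − 21.095 = 87.90 dB.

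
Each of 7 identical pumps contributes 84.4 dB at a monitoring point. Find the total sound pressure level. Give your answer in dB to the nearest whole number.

With 7 equal, uncorrelated contributions the intensity is 7× that of one unit, giving a rise of 10·log₁₀ 7.
L_total = 84.4 + 10·log₁₀(7) = 84.4 + 8.451 = 92.85 dB.

93 dB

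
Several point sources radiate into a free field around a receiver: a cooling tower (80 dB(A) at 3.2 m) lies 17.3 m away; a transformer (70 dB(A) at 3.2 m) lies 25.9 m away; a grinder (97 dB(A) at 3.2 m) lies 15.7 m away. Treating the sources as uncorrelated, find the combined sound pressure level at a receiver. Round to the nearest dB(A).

83 dB(A)

Propagate each source to the receiver with L = L_ref − 20·log₁₀(r/r_ref), then add intensities.
cooling tower: 80 − 20·log₁₀(17.3/3.2) = 80 − 14.66 = 65.34 dB(A).
transformer: 70 − 20·log₁₀(25.9/3.2) = 70 − 18.16 = 51.84 dB(A).
grinder: 97 − 20·log₁₀(15.7/3.2) = 97 − 13.81 = 83.19 dB(A).
Σ 10^(L/10) = 2.118e+08 → L_total = 10·log₁₀(2.118e+08) = 83.26 dB(A).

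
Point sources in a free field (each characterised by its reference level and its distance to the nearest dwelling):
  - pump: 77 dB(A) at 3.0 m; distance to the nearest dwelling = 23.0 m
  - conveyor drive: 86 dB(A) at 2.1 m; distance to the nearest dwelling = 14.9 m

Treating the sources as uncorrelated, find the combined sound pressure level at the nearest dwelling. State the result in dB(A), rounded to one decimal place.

69.4 dB(A)

Propagate each source to the receiver with L = L_ref − 20·log₁₀(r/r_ref), then add intensities.
pump: 77 − 20·log₁₀(23.0/3.0) = 77 − 17.69 = 59.31 dB(A).
conveyor drive: 86 − 20·log₁₀(14.9/2.1) = 86 − 17.02 = 68.98 dB(A).
Σ 10^(L/10) = 8.761e+06 → L_total = 10·log₁₀(8.761e+06) = 69.43 dB(A).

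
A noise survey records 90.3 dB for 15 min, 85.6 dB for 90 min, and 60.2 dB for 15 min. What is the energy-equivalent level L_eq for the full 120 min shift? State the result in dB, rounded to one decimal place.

86.1 dB

The energy average is taken in the linear domain: L_eq = 10·log₁₀[(Σ tᵢ·10^(Lᵢ/10))/T], T = 120 min.
Σ tᵢ·10^(Lᵢ/10) = 15·10^(90.3/10) + 90·10^(85.6/10) + 15·10^(60.2/10) = 4.877e+10.
L_eq = 10·log₁₀(4.877e+10/120) = 86.09 dB.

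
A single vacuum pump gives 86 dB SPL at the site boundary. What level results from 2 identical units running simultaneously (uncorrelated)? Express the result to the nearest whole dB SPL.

N identical incoherent sources raise the level by 10·log₁₀ N.
L_total = 86 + 10·log₁₀(2) = 86 + 3.010 = 89.01 dB SPL.

89 dB SPL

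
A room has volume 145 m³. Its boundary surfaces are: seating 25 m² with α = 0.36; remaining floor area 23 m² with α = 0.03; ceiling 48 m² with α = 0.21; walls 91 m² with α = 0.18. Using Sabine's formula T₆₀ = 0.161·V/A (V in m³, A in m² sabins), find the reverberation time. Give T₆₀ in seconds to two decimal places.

Total absorption A = 25·0.36 + 23·0.03 + 48·0.21 + 91·0.18 = 36.15 m² sabins.
T₆₀ = 0.161·V/A = 0.161·145/36.15 = 0.646 s.

0.65 s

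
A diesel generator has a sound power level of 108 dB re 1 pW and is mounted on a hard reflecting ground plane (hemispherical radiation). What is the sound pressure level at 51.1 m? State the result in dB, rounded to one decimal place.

65.8 dB

Free-field hemispherical radiation: L_p = L_w − 10·log₁₀(2π·r²), r = 51.1 m.
2π·r² = 1.641e+04 m², 10·log₁₀ of that is 42.150 dB.
L_p = 108 − 42.150 = 65.85 dB.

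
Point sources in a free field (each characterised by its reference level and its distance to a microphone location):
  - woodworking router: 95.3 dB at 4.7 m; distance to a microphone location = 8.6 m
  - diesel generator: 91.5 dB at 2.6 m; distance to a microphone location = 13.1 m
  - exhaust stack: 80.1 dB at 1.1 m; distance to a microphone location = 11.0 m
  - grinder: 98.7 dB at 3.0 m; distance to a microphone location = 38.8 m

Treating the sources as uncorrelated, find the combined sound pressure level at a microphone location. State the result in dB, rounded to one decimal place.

90.5 dB

Apply inverse-square spreading to bring every level to the receiver, then sum 10^(L/10).
woodworking router: 95.3 − 20·log₁₀(8.6/4.7) = 95.3 − 5.25 = 90.05 dB.
diesel generator: 91.5 − 20·log₁₀(13.1/2.6) = 91.5 − 14.05 = 77.45 dB.
exhaust stack: 80.1 − 20·log₁₀(11.0/1.1) = 80.1 − 20.00 = 60.10 dB.
grinder: 98.7 − 20·log₁₀(38.8/3.0) = 98.7 − 22.23 = 76.47 dB.
Σ 10^(L/10) = 1.113e+09 → L_total = 10·log₁₀(1.113e+09) = 90.47 dB.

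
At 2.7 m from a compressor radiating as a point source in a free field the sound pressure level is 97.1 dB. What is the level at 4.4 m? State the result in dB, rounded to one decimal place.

92.9 dB

Point-source attenuation: ΔL = 20·log₁₀(r₂/r₁) = 20·log₁₀(4.4/2.7) = 4.242 dB.
L₂ = 97.1 − 20·log₁₀(4.4/2.7) = 97.1 − 4.242 = 92.86 dB.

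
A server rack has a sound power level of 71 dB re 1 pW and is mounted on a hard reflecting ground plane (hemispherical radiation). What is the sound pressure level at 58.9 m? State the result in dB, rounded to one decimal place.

Free-field hemispherical radiation: L_p = L_w − 10·log₁₀(2π·r²), r = 58.9 m.
2π·r² = 2.18e+04 m², 10·log₁₀ of that is 43.384 dB.
L_p = 71 − 43.384 = 27.62 dB.

27.6 dB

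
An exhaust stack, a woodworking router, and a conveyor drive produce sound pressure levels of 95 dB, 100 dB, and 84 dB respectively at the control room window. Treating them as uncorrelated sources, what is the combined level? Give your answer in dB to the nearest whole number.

For uncorrelated sources the intensities add, so convert each level to linear form, sum, and take 10·log₁₀ of the total.
Σ 10^(L/10) = 10^(95/10) + 10^(100/10) + 10^(84/10) = 1.341e+10.
L_total = 10·log₁₀(1.341e+10) = 101.28 dB.

101 dB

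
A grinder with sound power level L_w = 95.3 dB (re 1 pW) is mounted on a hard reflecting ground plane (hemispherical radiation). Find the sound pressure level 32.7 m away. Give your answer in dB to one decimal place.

57.0 dB

Free-field hemispherical radiation: L_p = L_w − 10·log₁₀(2π·r²), r = 32.7 m.
2π·r² = 6719 m², 10·log₁₀ of that is 38.273 dB.
L_p = 95.3 − 38.273 = 57.03 dB.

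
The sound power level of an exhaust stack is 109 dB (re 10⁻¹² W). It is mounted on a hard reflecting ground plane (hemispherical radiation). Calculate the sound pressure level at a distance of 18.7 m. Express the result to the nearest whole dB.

L_p = L_w − 10·log₁₀(2π·r²) with r = 18.7 m.
2π·r² = 2197 m², 10·log₁₀ of that is 33.419 dB.
L_p = 109 − 33.419 = 75.58 dB.

76 dB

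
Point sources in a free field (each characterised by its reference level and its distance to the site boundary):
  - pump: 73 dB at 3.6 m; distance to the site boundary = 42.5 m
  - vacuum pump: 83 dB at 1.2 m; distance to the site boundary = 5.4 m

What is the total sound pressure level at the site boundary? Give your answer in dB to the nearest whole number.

Propagate each source to the receiver with L = L_ref − 20·log₁₀(r/r_ref), then add intensities.
pump: 73 − 20·log₁₀(42.5/3.6) = 73 − 21.44 = 51.56 dB.
vacuum pump: 83 − 20·log₁₀(5.4/1.2) = 83 − 13.06 = 69.94 dB.
Σ 10^(L/10) = 9.996e+06 → L_total = 10·log₁₀(9.996e+06) = 70.00 dB.

70 dB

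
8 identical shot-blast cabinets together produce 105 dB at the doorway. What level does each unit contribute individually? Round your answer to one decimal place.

Dividing the total intensity by 8 lowers the level by 10·log₁₀ 8 = 9.031 dB: L₁ = 105 − 9.031.

96.0 dB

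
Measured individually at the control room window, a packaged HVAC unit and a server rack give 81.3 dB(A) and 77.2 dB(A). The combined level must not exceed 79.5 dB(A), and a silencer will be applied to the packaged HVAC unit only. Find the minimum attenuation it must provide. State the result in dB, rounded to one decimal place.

5.7 dB

Fixed contribution from the other source: Σ 10^(L/10) = 10^(77.2/10) = 5.248e+07 (77.20 dB(A)).
The limit corresponds to 10^(79.5/10) = 8.913e+07; subtracting the fixed part leaves 3.664e+07 for the packaged HVAC unit, i.e. 75.64 dB(A).
Required insertion loss = 81.3 − 75.64 = 5.66 dB.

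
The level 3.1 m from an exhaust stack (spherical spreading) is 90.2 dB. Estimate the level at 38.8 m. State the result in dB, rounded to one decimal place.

68.3 dB

Spherical spreading from a point source gives a 20·log₁₀(r₂/r₁) drop.
L₂ = 90.2 − 20·log₁₀(38.8/3.1) = 90.2 − 21.949 = 68.25 dB.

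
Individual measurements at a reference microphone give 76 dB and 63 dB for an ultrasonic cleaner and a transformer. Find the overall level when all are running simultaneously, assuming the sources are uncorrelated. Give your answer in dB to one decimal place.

Incoherent sources combine by intensity addition: L_total = 10·log₁₀(Σ 10^(L_i/10)).
Σ 10^(L/10) = 10^(76/10) + 10^(63/10) = 4.181e+07.
L_total = 10·log₁₀(4.181e+07) = 76.21 dB.

76.2 dB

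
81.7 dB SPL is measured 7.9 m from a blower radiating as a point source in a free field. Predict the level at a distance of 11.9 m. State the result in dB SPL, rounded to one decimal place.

78.1 dB SPL

Spherical spreading from a point source gives a 20·log₁₀(r₂/r₁) drop.
L₂ = 81.7 − 20·log₁₀(11.9/7.9) = 81.7 − 3.558 = 78.14 dB SPL.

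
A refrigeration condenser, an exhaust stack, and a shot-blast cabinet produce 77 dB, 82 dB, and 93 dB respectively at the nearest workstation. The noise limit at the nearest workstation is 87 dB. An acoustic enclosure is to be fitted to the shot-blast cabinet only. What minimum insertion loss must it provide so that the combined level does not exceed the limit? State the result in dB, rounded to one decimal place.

Everything except the shot-blast cabinet sums to 10^(77/10) + 10^(82/10) = 2.086e+08 in linear terms, 83.19 dB.
To meet 87 dB overall, the treated shot-blast cabinet may contribute at most 10^(87/10) − 2.086e+08 = 2.926e+08, i.e. 84.66 dB.
So the shot-blast cabinet must be reduced from 93 to 84.66 dB: IL = 8.34 dB.

8.3 dB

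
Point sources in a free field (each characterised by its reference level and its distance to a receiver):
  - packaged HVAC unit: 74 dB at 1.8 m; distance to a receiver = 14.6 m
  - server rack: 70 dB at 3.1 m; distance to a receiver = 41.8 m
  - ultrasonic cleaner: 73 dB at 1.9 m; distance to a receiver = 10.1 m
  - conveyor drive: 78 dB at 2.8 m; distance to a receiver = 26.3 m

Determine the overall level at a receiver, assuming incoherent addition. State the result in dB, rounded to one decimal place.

62.7 dB

Propagate each source to the receiver with L = L_ref − 20·log₁₀(r/r_ref), then add intensities.
packaged HVAC unit: 74 − 20·log₁₀(14.6/1.8) = 74 − 18.18 = 55.82 dB.
server rack: 70 − 20·log₁₀(41.8/3.1) = 70 − 22.60 = 47.40 dB.
ultrasonic cleaner: 73 − 20·log₁₀(10.1/1.9) = 73 − 14.51 = 58.49 dB.
conveyor drive: 78 − 20·log₁₀(26.3/2.8) = 78 − 19.46 = 58.54 dB.
Σ 10^(L/10) = 1.858e+06 → L_total = 10·log₁₀(1.858e+06) = 62.69 dB.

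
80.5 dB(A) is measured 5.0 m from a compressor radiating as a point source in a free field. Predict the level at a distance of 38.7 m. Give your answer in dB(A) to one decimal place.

62.7 dB(A)

Spherical spreading from a point source gives a 20·log₁₀(r₂/r₁) drop.
L₂ = 80.5 − 20·log₁₀(38.7/5.0) = 80.5 − 17.775 = 62.73 dB(A).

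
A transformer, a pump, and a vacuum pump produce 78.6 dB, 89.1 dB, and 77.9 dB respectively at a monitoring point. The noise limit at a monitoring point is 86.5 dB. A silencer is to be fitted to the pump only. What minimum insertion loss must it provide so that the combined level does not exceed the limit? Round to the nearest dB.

The untreated sources together contribute 10^(78.6/10) + 10^(77.9/10) = 1.341e+08, i.e. 81.27 dB.
To meet 86.5 dB overall, the treated pump may contribute at most 10^(86.5/10) − 1.341e+08 = 3.126e+08, i.e. 84.95 dB.
So the pump must be reduced from 89.1 to 84.95 dB: IL = 4.15 dB.

4 dB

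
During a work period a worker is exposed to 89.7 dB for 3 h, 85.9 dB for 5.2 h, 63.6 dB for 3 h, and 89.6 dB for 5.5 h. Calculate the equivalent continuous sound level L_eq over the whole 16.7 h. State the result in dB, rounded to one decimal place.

87.7 dB

Weight each interval's intensity by its duration and average over T = 16.7 h:
Σ tᵢ·10^(Lᵢ/10) = 3·10^(89.7/10) + 5.2·10^(85.9/10) + 3·10^(63.6/10) + 5.5·10^(89.6/10) = 9.846e+09.
L_eq = 10·log₁₀(9.846e+09/16.7) = 87.71 dB.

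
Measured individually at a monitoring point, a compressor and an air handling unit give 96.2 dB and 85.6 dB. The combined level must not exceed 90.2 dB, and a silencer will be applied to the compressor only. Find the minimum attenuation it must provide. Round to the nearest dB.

Everything except the compressor sums to 10^(85.6/10) = 3.631e+08 in linear terms, 85.60 dB.
To meet 90.2 dB overall, the treated compressor may contribute at most 10^(90.2/10) − 3.631e+08 = 6.841e+08, i.e. 88.35 dB.
Required insertion loss = 96.2 − 88.35 = 7.85 dB.

8 dB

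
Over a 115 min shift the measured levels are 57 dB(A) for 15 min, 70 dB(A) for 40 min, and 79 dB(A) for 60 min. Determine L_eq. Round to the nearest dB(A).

77 dB(A)

The energy average is taken in the linear domain: L_eq = 10·log₁₀[(Σ tᵢ·10^(Lᵢ/10))/T], T = 115 min.
Σ tᵢ·10^(Lᵢ/10) = 15·10^(57/10) + 40·10^(70/10) + 60·10^(79/10) = 5.173e+09.
L_eq = 10·log₁₀(5.173e+09/115) = 76.53 dB(A).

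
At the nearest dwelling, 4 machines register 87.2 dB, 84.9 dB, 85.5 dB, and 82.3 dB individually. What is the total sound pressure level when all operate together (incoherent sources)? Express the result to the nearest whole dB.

For uncorrelated sources the intensities add, so convert each level to linear form, sum, and take 10·log₁₀ of the total.
Σ 10^(L/10) = 10^(87.2/10) + 10^(84.9/10) + 10^(85.5/10) + 10^(82.3/10) = 1.358e+09.
L_total = 10·log₁₀(1.358e+09) = 91.33 dB.

91 dB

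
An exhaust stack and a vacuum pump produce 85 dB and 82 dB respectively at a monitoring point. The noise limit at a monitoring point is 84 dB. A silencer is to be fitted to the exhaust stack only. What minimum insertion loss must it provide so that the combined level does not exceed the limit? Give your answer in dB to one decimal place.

5.3 dB

Everything except the exhaust stack sums to 10^(82/10) = 1.585e+08 in linear terms, 82.00 dB.
To meet 84 dB overall, the treated exhaust stack may contribute at most 10^(84/10) − 1.585e+08 = 9.270e+07, i.e. 79.67 dB.
Required insertion loss = 85 − 79.67 = 5.33 dB.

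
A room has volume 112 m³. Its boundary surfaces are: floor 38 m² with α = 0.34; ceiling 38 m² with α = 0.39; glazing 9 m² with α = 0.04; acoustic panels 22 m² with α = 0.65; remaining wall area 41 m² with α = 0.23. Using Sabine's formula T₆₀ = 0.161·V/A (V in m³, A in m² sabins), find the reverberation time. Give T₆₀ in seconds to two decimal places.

0.35 s

Summing Sᵢαᵢ: 38·0.34 + 38·0.39 + 9·0.04 + 22·0.65 + 41·0.23 = 51.83 m².
T₆₀ = 0.161 × 112 / 51.83 = 0.348 s.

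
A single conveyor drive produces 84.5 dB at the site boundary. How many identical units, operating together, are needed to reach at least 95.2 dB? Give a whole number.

12

Need L₁ + 10·log₁₀ N ≥ 95.2, i.e. log₁₀ N ≥ 1.07.
N ≥ 10^(10.7/10) = 11.749, so N = 12.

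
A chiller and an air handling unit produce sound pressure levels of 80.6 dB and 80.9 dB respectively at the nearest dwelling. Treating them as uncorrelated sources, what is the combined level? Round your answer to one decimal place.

83.8 dB

Incoherent sources combine by intensity addition: L_total = 10·log₁₀(Σ 10^(L_i/10)).
Σ 10^(L/10) = 10^(80.6/10) + 10^(80.9/10) = 2.378e+08.
L_total = 10·log₁₀(2.378e+08) = 83.76 dB.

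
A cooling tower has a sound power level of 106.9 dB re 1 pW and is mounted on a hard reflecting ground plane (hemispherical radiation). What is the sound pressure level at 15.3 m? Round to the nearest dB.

The power spreads over a hemisphere of area 2π·r², so L_p = L_w − 10·log₁₀(2π·r²).
2π·r² = 1471 m², 10·log₁₀ of that is 31.676 dB.
L_p = 106.9 − 31.676 = 75.22 dB.

75 dB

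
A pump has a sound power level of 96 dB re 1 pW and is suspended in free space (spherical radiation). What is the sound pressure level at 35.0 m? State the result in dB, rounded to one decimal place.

54.1 dB

L_p = L_w − 10·log₁₀(4π·r²) with r = 35.0 m.
4π·r² = 1.539e+04 m², 10·log₁₀ of that is 41.873 dB.
L_p = 96 − 41.873 = 54.13 dB.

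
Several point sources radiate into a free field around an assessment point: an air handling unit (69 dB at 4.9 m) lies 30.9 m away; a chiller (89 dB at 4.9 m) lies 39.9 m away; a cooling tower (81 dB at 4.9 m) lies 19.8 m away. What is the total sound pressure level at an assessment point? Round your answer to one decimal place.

73.0 dB

Propagate each source to the receiver with L = L_ref − 20·log₁₀(r/r_ref), then add intensities.
air handling unit: 69 − 20·log₁₀(30.9/4.9) = 69 − 16.00 = 53.00 dB.
chiller: 89 − 20·log₁₀(39.9/4.9) = 89 − 18.22 = 70.78 dB.
cooling tower: 81 − 20·log₁₀(19.8/4.9) = 81 − 12.13 = 68.87 dB.
Σ 10^(L/10) = 1.989e+07 → L_total = 10·log₁₀(1.989e+07) = 72.99 dB.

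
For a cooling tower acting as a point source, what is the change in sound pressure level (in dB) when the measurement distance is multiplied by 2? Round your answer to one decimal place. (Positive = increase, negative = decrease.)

Point-source spreading: ΔL = −20·log₁₀(r₂/r₁).
ΔL = −20·log₁₀(2) = -6.02 dB.

-6.0 dB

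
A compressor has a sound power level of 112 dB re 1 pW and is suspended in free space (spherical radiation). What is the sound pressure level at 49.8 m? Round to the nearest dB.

67 dB

The power spreads over a sphere of area 4π·r², so L_p = L_w − 10·log₁₀(4π·r²).
4π·r² = 3.117e+04 m², 10·log₁₀ of that is 44.937 dB.
L_p = 112 − 44.937 = 67.06 dB.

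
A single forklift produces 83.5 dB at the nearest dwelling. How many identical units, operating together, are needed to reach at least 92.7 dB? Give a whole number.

The shortfall is 92.7 − 83.5 = 9.2 dB, and N units add 10·log₁₀ N, so need 10·log₁₀ N ≥ 9.2.
N ≥ 10^(9.2/10) = 8.318, so N = 9.

9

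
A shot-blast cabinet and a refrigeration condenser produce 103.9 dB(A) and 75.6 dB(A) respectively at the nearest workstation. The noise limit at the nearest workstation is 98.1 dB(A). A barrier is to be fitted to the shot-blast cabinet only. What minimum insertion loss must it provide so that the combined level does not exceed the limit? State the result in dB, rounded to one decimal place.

The untreated sources together contribute 10^(75.6/10) = 3.631e+07, i.e. 75.60 dB(A).
The limit corresponds to 10^(98.1/10) = 6.457e+09; subtracting the fixed part leaves 6.420e+09 for the shot-blast cabinet, i.e. 98.08 dB(A).
Required insertion loss = 103.9 − 98.08 = 5.82 dB.

5.8 dB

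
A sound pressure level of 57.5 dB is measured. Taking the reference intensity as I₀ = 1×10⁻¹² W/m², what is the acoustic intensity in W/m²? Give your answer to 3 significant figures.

L = 10·log₁₀(I/I₀) ⇒ I = I₀·10^(L/10) = 10⁻¹² × 10^5.75.

5.62e-07 W/m²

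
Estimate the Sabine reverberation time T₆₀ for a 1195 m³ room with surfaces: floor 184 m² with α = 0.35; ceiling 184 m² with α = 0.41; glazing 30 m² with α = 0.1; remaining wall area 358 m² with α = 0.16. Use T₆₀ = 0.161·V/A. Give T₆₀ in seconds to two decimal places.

A = Σ Sᵢαᵢ = 184·0.35 + 184·0.41 + 30·0.1 + 358·0.16 = 200.12 m².
T₆₀ = 0.161 × 1195 / 200.12 = 0.961 s.

0.96 s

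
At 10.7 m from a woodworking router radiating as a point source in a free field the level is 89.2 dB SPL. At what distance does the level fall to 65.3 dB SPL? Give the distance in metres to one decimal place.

The 23.9 dB drop corresponds to a distance ratio of 10^(23.9/20) for a point source.
r₂ = 10.7·10^((89.2−65.3)/20) = 10.7·10^(23.9/20) = 167.64 m.

167.6 m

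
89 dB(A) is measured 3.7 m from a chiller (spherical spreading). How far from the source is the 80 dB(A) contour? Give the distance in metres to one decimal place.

10.4 m

Point-source spreading drops the level by 20·log₁₀(r₂/r₁); inverting, r₂/r₁ = 10^(ΔL/20).
r₂ = 3.7·10^((89−80)/20) = 3.7·10^(9.0/20) = 10.43 m.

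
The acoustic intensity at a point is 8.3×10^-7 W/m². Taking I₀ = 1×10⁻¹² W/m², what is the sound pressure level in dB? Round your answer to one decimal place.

Dividing by I₀ shifts the exponent by 12: I/I₀ = 8.3×10^5.
L = 10·(0.9191 + 5) = 59.19 dB.

59.2 dB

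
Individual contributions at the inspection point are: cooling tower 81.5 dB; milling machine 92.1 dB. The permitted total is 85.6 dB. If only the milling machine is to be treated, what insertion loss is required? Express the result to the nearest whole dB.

Fixed contribution from the other source: Σ 10^(L/10) = 10^(81.5/10) = 1.413e+08 (81.50 dB).
To meet 85.6 dB overall, the treated milling machine may contribute at most 10^(85.6/10) − 1.413e+08 = 2.218e+08, i.e. 83.46 dB.
So the milling machine must be reduced from 92.1 to 83.46 dB: IL = 8.64 dB.

9 dB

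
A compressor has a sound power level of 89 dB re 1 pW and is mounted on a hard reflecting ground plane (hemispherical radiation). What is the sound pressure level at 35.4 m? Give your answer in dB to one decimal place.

L_p = L_w − 10·log₁₀(2π·r²) with r = 35.4 m.
2π·r² = 7874 m², 10·log₁₀ of that is 38.962 dB.
L_p = 89 − 38.962 = 50.04 dB.

50.0 dB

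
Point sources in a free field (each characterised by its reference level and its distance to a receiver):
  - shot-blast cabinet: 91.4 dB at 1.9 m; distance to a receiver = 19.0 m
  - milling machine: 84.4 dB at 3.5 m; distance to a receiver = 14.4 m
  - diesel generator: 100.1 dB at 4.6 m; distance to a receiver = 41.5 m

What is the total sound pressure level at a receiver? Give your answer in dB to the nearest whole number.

Apply inverse-square spreading to bring every level to the receiver, then sum 10^(L/10).
shot-blast cabinet: 91.4 − 20·log₁₀(19.0/1.9) = 91.4 − 20.00 = 71.40 dB.
milling machine: 84.4 − 20·log₁₀(14.4/3.5) = 84.4 − 12.29 = 72.11 dB.
diesel generator: 100.1 − 20·log₁₀(41.5/4.6) = 100.1 − 19.11 = 80.99 dB.
Σ 10^(L/10) = 1.558e+08 → L_total = 10·log₁₀(1.558e+08) = 81.93 dB.

82 dB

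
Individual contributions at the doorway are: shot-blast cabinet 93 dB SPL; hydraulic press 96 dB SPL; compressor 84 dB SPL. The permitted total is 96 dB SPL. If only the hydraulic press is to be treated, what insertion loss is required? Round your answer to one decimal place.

3.6 dB

Everything except the hydraulic press sums to 10^(93/10) + 10^(84/10) = 2.246e+09 in linear terms, 93.51 dB SPL.
The limit corresponds to 10^(96/10) = 3.981e+09; subtracting the fixed part leaves 1.735e+09 for the hydraulic press, i.e. 92.39 dB SPL.
Required insertion loss = 96 − 92.39 = 3.61 dB.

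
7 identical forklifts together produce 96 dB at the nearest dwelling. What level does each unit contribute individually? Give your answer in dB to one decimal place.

For N identical incoherent sources L_total = L₁ + 10·log₁₀ N, so L₁ = 96 − 10·log₁₀(7) = 96 − 8.451.

87.5 dB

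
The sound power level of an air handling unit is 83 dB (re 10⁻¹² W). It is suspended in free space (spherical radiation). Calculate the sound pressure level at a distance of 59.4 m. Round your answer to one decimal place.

36.5 dB

L_p = L_w − 10·log₁₀(4π·r²) with r = 59.4 m.
4π·r² = 4.434e+04 m², 10·log₁₀ of that is 46.468 dB.
L_p = 83 − 46.468 = 36.53 dB.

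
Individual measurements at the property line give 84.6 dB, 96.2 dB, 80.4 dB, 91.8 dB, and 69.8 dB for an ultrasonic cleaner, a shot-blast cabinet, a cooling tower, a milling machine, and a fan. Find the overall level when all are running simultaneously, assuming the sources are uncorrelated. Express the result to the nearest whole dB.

98 dB

For uncorrelated sources the intensities add, so convert each level to linear form, sum, and take 10·log₁₀ of the total.
Σ 10^(L/10) = 10^(84.6/10) + 10^(96.2/10) + 10^(80.4/10) + 10^(91.8/10) + 10^(69.8/10) = 6.090e+09.
L_total = 10·log₁₀(6.090e+09) = 97.85 dB.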